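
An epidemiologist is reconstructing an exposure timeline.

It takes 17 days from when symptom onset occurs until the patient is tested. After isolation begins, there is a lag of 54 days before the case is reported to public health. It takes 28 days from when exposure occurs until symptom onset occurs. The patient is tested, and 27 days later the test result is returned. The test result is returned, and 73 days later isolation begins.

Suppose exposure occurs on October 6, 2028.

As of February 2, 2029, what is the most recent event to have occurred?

Exposure occurs: Oct 6, 2028.
Symptom onset occurs: Oct 6, 2028 + 28 days = Nov 3, 2028.
The patient is tested: Nov 3, 2028 + 17 days = Nov 20, 2028.
The test result is returned: Nov 20, 2028 + 27 days = Dec 17, 2028.
Isolation begins: Dec 17, 2028 + 73 days = Feb 28, 2029.
The case is reported to public health: Feb 28, 2029 + 54 days = Apr 23, 2029.
Feb 2, 2029 falls between when the test result is returned (Dec 17, 2028) and when isolation begins (Feb 28, 2029).

The test result is returned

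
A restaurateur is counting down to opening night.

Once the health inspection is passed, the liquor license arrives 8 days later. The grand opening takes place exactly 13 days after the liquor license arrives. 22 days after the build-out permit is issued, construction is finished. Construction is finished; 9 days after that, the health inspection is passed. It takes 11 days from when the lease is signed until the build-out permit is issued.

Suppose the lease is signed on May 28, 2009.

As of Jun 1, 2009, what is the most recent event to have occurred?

The lease is signed

The lease is signed: May 28, 2009.
The build-out permit is issued: May 28, 2009 + 11 days = Jun 8, 2009.
Construction is finished: Jun 8, 2009 + 22 days = Jun 30, 2009.
The health inspection is passed: Jun 30, 2009 + 9 days = Jul 9, 2009.
The liquor license arrives: Jul 9, 2009 + 8 days = Jul 17, 2009.
The grand opening takes place: Jul 17, 2009 + 13 days = Jul 30, 2009.
Jun 1, 2009 falls between when the lease is signed (May 28, 2009) and when the build-out permit is issued (Jun 8, 2009).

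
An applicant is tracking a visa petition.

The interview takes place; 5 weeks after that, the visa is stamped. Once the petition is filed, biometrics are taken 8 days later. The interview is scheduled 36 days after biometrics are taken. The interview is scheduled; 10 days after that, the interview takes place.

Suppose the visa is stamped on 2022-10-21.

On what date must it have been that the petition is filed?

The visa is stamped: Oct 21, 2022.
The interview takes place: Oct 21, 2022 − 5 weeks = Sep 16, 2022.
The interview is scheduled: Sep 16, 2022 − 10 days = Sep 6, 2022.
Biometrics are taken: Sep 6, 2022 − 36 days = Aug 1, 2022.
The petition is filed: Aug 1, 2022 − 8 days = Jul 24, 2022.

2022-07-24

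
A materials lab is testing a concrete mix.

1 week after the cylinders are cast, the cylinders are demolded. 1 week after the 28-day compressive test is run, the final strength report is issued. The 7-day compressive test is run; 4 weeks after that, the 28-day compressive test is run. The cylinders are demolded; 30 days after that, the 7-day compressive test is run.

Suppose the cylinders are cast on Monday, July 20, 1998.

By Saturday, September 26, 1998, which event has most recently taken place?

The 28-day compressive test is run

The cylinders are cast: Jul 20, 1998.
The cylinders are demolded: Jul 20, 1998 + 1 week = Jul 27, 1998.
The 7-day compressive test is run: Jul 27, 1998 + 30 days = Aug 26, 1998.
The 28-day compressive test is run: Aug 26, 1998 + 4 weeks = Sep 23, 1998.
The final strength report is issued: Sep 23, 1998 + 1 week = Sep 30, 1998.
Sep 26, 1998 falls between when the 28-day compressive test is run (Sep 23, 1998) and when the final strength report is issued (Sep 30, 1998).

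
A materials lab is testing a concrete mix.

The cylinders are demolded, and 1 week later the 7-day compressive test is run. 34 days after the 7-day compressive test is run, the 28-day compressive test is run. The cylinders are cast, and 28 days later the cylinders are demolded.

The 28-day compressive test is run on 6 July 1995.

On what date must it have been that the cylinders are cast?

The 28-day compressive test is run: Jul 6, 1995.
The 7-day compressive test is run: Jul 6, 1995 − 34 days = Jun 2, 1995.
The cylinders are demolded: Jun 2, 1995 − 1 week = May 26, 1995.
The cylinders are cast: May 26, 1995 − 28 days = Apr 28, 1995.

28 April 1995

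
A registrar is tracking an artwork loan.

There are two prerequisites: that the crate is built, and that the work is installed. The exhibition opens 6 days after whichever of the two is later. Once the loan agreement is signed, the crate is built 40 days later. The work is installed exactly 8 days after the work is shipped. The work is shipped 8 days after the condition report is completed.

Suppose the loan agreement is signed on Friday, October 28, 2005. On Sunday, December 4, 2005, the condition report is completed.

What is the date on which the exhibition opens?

The loan agreement is signed: Oct 28, 2005.
The crate is built: Oct 28, 2005 + 40 days = Dec 7, 2005.
The condition report is completed: Dec 4, 2005.
The work is shipped: Dec 4, 2005 + 8 days = Dec 12, 2005.
The work is installed: Dec 12, 2005 + 8 days = Dec 20, 2005.
Both prerequisites met — the crate is built (Dec 7, 2005), the work is installed (Dec 20, 2005); the later is Dec 20, 2005.
The exhibition opens: Dec 20, 2005 + 6 days = Dec 26, 2005.

Monday, December 26, 2005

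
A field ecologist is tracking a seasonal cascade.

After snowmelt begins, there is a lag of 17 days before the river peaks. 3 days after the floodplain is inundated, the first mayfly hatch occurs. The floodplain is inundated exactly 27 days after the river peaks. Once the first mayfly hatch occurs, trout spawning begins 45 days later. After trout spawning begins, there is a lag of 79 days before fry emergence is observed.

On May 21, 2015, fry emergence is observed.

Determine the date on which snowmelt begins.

Dec 1, 2014

Fry emergence is observed: May 21, 2015.
Trout spawning begins: May 21, 2015 − 79 days = Mar 3, 2015.
The first mayfly hatch occurs: Mar 3, 2015 − 45 days = Jan 17, 2015.
The floodplain is inundated: Jan 17, 2015 − 3 days = Jan 14, 2015.
The river peaks: Jan 14, 2015 − 27 days = Dec 18, 2014.
Snowmelt begins: Dec 18, 2014 − 17 days = Dec 1, 2014.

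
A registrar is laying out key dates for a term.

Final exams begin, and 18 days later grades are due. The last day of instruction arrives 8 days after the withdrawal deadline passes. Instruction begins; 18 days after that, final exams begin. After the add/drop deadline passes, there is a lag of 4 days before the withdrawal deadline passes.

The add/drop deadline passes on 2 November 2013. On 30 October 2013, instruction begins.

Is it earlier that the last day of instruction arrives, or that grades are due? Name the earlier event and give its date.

The last day of instruction arrives — 14 November 2013

The add/drop deadline passes: Nov 2, 2013.
The withdrawal deadline passes: Nov 2, 2013 + 4 days = Nov 6, 2013.
The last day of instruction arrives: Nov 6, 2013 + 8 days = Nov 14, 2013.
Instruction begins: Oct 30, 2013.
Final exams begin: Oct 30, 2013 + 18 days = Nov 17, 2013.
Grades are due: Nov 17, 2013 + 18 days = Dec 5, 2013.
Comparing: the last day of instruction arrives on Nov 14, 2013 vs grades are due on Dec 5, 2013. Earlier: the last day of instruction arrives.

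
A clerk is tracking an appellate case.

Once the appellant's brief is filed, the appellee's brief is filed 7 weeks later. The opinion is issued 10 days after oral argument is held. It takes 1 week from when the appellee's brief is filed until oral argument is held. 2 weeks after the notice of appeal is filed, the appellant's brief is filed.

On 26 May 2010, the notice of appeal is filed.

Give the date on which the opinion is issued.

14 August 2010

The notice of appeal is filed: May 26, 2010.
The appellant's brief is filed: May 26, 2010 + 2 weeks = Jun 9, 2010.
The appellee's brief is filed: Jun 9, 2010 + 7 weeks = Jul 28, 2010.
Oral argument is held: Jul 28, 2010 + 1 week = Aug 4, 2010.
The opinion is issued: Aug 4, 2010 + 10 days = Aug 14, 2010.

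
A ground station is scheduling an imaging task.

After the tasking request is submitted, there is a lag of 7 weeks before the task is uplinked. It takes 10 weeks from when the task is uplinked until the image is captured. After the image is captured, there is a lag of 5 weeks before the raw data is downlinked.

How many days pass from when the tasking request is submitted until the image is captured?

Causal path: the tasking request is submitted → the task is uplinked → the image is captured.
Total delay along the path: 7 + 10 weeks = 17 weeks = 119 days.

119 days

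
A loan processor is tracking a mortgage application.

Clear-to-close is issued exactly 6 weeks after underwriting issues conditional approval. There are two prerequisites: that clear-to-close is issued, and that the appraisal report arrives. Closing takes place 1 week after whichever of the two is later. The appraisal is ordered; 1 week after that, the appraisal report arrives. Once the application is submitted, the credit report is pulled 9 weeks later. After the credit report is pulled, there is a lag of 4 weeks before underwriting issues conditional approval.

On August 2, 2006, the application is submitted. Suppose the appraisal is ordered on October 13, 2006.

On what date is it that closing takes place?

The application is submitted: Aug 2, 2006.
The credit report is pulled: Aug 2, 2006 + 9 weeks = Oct 4, 2006.
Underwriting issues conditional approval: Oct 4, 2006 + 4 weeks = Nov 1, 2006.
Clear-to-close is issued: Nov 1, 2006 + 6 weeks = Dec 13, 2006.
The appraisal is ordered: Oct 13, 2006.
The appraisal report arrives: Oct 13, 2006 + 1 week = Oct 20, 2006.
Both prerequisites met — clear-to-close is issued (Dec 13, 2006), the appraisal report arrives (Oct 20, 2006); the later is Dec 13, 2006.
Closing takes place: Dec 13, 2006 + 1 week = Dec 20, 2006.

December 20, 2006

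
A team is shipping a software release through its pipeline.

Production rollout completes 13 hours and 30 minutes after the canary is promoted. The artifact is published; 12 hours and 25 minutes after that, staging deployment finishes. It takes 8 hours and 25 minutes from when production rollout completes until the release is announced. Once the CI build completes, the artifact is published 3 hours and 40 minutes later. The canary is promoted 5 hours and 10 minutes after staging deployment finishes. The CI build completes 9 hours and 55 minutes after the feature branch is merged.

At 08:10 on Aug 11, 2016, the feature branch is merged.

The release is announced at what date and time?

13:15 on Aug 13, 2016

The feature branch is merged: 08:10 Aug 11, 2016.
The CI build completes: 08:10 Aug 11, 2016 + 9h55m = 18:05 Aug 11, 2016.
The artifact is published: 18:05 Aug 11, 2016 + 3h40m = 21:45 Aug 11, 2016.
Staging deployment finishes: 21:45 Aug 11, 2016 + 12h25m = 10:10 Aug 12, 2016.
The canary is promoted: 10:10 Aug 12, 2016 + 5h10m = 15:20 Aug 12, 2016.
Production rollout completes: 15:20 Aug 12, 2016 + 13h30m = 04:50 Aug 13, 2016.
The release is announced: 04:50 Aug 13, 2016 + 8h25m = 13:15 Aug 13, 2016.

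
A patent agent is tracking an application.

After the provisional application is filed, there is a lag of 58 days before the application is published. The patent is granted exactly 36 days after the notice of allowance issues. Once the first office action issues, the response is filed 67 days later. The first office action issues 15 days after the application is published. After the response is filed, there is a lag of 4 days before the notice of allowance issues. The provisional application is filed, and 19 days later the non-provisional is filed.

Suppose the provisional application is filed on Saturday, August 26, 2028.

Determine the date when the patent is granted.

Thursday, February 22, 2029

The provisional application is filed: Aug 26, 2028.
The application is published: Aug 26, 2028 + 58 days = Oct 23, 2028.
The first office action issues: Oct 23, 2028 + 15 days = Nov 7, 2028.
The response is filed: Nov 7, 2028 + 67 days = Jan 13, 2029.
The notice of allowance issues: Jan 13, 2029 + 4 days = Jan 17, 2029.
The patent is granted: Jan 17, 2029 + 36 days = Feb 22, 2029.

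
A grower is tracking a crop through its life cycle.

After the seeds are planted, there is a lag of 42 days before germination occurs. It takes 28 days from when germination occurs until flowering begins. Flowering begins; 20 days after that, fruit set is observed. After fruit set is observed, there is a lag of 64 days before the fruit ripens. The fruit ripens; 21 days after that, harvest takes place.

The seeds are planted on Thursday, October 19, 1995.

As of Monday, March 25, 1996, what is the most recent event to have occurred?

The fruit ripens

The seeds are planted: Oct 19, 1995.
Germination occurs: Oct 19, 1995 + 42 days = Nov 30, 1995.
Flowering begins: Nov 30, 1995 + 28 days = Dec 28, 1995.
Fruit set is observed: Dec 28, 1995 + 20 days = Jan 17, 1996.
The fruit ripens: Jan 17, 1996 + 64 days = Mar 21, 1996.
Harvest takes place: Mar 21, 1996 + 21 days = Apr 11, 1996.
Mar 25, 1996 falls between when the fruit ripens (Mar 21, 1996) and when harvest takes place (Apr 11, 1996).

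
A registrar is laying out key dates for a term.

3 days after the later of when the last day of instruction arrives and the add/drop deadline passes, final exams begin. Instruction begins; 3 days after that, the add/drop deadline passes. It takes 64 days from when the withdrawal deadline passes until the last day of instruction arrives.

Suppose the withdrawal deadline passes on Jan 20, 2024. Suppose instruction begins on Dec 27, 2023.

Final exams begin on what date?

Mar 27, 2024

The withdrawal deadline passes: Jan 20, 2024.
The last day of instruction arrives: Jan 20, 2024 + 64 days = Mar 24, 2024.
Instruction begins: Dec 27, 2023.
The add/drop deadline passes: Dec 27, 2023 + 3 days = Dec 30, 2023.
Both prerequisites met — the last day of instruction arrives (Mar 24, 2024), the add/drop deadline passes (Dec 30, 2023); the later is Mar 24, 2024.
Final exams begin: Mar 24, 2024 + 3 days = Mar 27, 2024.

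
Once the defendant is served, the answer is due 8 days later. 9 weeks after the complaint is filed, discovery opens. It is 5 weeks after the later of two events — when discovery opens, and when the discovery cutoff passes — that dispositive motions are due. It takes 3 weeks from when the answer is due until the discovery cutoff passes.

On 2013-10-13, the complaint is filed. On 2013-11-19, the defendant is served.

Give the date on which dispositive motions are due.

2014-01-22

The complaint is filed: Oct 13, 2013.
Discovery opens: Oct 13, 2013 + 9 weeks = Dec 15, 2013.
The defendant is served: Nov 19, 2013.
The answer is due: Nov 19, 2013 + 8 days = Nov 27, 2013.
The discovery cutoff passes: Nov 27, 2013 + 3 weeks = Dec 18, 2013.
Both prerequisites met — discovery opens (Dec 15, 2013), the discovery cutoff passes (Dec 18, 2013); the later is Dec 18, 2013.
Dispositive motions are due: Dec 18, 2013 + 5 weeks = Jan 22, 2014.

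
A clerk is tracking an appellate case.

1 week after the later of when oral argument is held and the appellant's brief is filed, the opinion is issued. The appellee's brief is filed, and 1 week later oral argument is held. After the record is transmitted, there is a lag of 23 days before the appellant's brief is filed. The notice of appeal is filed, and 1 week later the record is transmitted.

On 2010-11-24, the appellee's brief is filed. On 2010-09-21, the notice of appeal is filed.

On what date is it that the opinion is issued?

The appellee's brief is filed: Nov 24, 2010.
Oral argument is held: Nov 24, 2010 + 1 week = Dec 1, 2010.
The notice of appeal is filed: Sep 21, 2010.
The record is transmitted: Sep 21, 2010 + 1 week = Sep 28, 2010.
The appellant's brief is filed: Sep 28, 2010 + 23 days = Oct 21, 2010.
Both prerequisites met — oral argument is held (Dec 1, 2010), the appellant's brief is filed (Oct 21, 2010); the later is Dec 1, 2010.
The opinion is issued: Dec 1, 2010 + 1 week = Dec 8, 2010.

2010-12-08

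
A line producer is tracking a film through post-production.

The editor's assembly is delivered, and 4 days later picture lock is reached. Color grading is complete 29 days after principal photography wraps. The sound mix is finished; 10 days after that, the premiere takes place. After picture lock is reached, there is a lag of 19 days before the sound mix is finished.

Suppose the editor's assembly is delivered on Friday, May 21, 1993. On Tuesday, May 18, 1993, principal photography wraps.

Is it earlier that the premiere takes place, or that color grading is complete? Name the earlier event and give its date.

Color grading is complete — Wednesday, June 16, 1993

The editor's assembly is delivered: May 21, 1993.
Picture lock is reached: May 21, 1993 + 4 days = May 25, 1993.
The sound mix is finished: May 25, 1993 + 19 days = Jun 13, 1993.
The premiere takes place: Jun 13, 1993 + 10 days = Jun 23, 1993.
Principal photography wraps: May 18, 1993.
Color grading is complete: May 18, 1993 + 29 days = Jun 16, 1993.
Comparing: the premiere takes place on Jun 23, 1993 vs color grading is complete on Jun 16, 1993. Earlier: color grading is complete.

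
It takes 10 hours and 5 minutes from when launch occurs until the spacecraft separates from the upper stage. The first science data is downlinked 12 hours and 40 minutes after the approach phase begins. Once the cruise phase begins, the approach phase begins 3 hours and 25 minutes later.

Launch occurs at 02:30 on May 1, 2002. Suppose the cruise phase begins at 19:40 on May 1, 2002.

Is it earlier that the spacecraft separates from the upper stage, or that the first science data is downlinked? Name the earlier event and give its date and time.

The spacecraft separates from the upper stage — 12:35 on May 1, 2002

Launch occurs: 02:30 May 1, 2002.
The spacecraft separates from the upper stage: 02:30 May 1, 2002 + 10h05m = 12:35 May 1, 2002.
The cruise phase begins: 19:40 May 1, 2002.
The approach phase begins: 19:40 May 1, 2002 + 3h25m = 23:05 May 1, 2002.
The first science data is downlinked: 23:05 May 1, 2002 + 12h40m = 11:45 May 2, 2002.
Comparing: the spacecraft separates from the upper stage at 12:35 May 1, 2002 vs the first science data is downlinked at 11:45 May 2, 2002. Earlier: the spacecraft separates from the upper stage.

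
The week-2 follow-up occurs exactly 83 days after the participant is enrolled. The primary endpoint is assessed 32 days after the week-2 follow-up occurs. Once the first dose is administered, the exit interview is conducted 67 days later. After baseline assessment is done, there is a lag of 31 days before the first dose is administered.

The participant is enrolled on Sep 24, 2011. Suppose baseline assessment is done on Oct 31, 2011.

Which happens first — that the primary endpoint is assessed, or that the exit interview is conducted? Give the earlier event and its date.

The primary endpoint is assessed — Jan 17, 2012

The participant is enrolled: Sep 24, 2011.
The week-2 follow-up occurs: Sep 24, 2011 + 83 days = Dec 16, 2011.
The primary endpoint is assessed: Dec 16, 2011 + 32 days = Jan 17, 2012.
Baseline assessment is done: Oct 31, 2011.
The first dose is administered: Oct 31, 2011 + 31 days = Dec 1, 2011.
The exit interview is conducted: Dec 1, 2011 + 67 days = Feb 6, 2012.
Comparing: the primary endpoint is assessed on Jan 17, 2012 vs the exit interview is conducted on Feb 6, 2012. Earlier: the primary endpoint is assessed.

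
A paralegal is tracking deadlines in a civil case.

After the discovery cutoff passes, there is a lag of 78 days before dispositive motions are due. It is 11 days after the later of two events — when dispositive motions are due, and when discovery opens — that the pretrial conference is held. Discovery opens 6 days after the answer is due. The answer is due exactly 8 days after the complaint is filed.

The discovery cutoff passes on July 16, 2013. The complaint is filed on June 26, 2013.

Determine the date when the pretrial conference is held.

October 13, 2013

The discovery cutoff passes: Jul 16, 2013.
Dispositive motions are due: Jul 16, 2013 + 78 days = Oct 2, 2013.
The complaint is filed: Jun 26, 2013.
The answer is due: Jun 26, 2013 + 8 days = Jul 4, 2013.
Discovery opens: Jul 4, 2013 + 6 days = Jul 10, 2013.
Both prerequisites met — dispositive motions are due (Oct 2, 2013), discovery opens (Jul 10, 2013); the later is Oct 2, 2013.
The pretrial conference is held: Oct 2, 2013 + 11 days = Oct 13, 2013.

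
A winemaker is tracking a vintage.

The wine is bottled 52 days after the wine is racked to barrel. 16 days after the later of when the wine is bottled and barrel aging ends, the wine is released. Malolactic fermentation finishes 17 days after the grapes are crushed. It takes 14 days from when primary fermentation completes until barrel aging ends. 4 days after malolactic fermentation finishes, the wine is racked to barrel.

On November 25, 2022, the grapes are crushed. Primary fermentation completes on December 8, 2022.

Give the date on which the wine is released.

The grapes are crushed: Nov 25, 2022.
Malolactic fermentation finishes: Nov 25, 2022 + 17 days = Dec 12, 2022.
The wine is racked to barrel: Dec 12, 2022 + 4 days = Dec 16, 2022.
The wine is bottled: Dec 16, 2022 + 52 days = Feb 6, 2023.
Primary fermentation completes: Dec 8, 2022.
Barrel aging ends: Dec 8, 2022 + 14 days = Dec 22, 2022.
Both prerequisites met — the wine is bottled (Feb 6, 2023), barrel aging ends (Dec 22, 2022); the later is Feb 6, 2023.
The wine is released: Feb 6, 2023 + 16 days = Feb 22, 2023.

February 22, 2023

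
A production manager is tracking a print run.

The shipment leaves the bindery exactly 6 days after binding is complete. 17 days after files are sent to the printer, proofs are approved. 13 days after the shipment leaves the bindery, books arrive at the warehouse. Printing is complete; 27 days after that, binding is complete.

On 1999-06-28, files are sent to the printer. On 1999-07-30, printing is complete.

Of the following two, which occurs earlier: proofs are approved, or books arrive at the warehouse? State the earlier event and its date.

Files are sent to the printer: Jun 28, 1999.
Proofs are approved: Jun 28, 1999 + 17 days = Jul 15, 1999.
Printing is complete: Jul 30, 1999.
Binding is complete: Jul 30, 1999 + 27 days = Aug 26, 1999.
The shipment leaves the bindery: Aug 26, 1999 + 6 days = Sep 1, 1999.
Books arrive at the warehouse: Sep 1, 1999 + 13 days = Sep 14, 1999.
Comparing: proofs are approved on Jul 15, 1999 vs books arrive at the warehouse on Sep 14, 1999. Earlier: proofs are approved.

Proofs are approved — 1999-07-15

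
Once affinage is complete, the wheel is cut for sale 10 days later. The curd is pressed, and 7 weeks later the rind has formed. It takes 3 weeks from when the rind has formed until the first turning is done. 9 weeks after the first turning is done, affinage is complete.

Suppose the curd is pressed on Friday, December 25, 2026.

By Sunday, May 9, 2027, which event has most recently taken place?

The curd is pressed: Dec 25, 2026.
The rind has formed: Dec 25, 2026 + 7 weeks = Feb 12, 2027.
The first turning is done: Feb 12, 2027 + 3 weeks = Mar 5, 2027.
Affinage is complete: Mar 5, 2027 + 9 weeks = May 7, 2027.
The wheel is cut for sale: May 7, 2027 + 10 days = May 17, 2027.
May 9, 2027 falls between when affinage is complete (May 7, 2027) and when the wheel is cut for sale (May 17, 2027).

Affinage is complete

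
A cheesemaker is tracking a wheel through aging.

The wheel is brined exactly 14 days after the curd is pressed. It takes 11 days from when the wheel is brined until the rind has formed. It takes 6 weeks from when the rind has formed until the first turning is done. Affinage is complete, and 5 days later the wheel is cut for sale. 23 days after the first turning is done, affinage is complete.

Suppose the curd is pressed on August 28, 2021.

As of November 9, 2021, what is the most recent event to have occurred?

The curd is pressed: Aug 28, 2021.
The wheel is brined: Aug 28, 2021 + 14 days = Sep 11, 2021.
The rind has formed: Sep 11, 2021 + 11 days = Sep 22, 2021.
The first turning is done: Sep 22, 2021 + 6 weeks = Nov 3, 2021.
Affinage is complete: Nov 3, 2021 + 23 days = Nov 26, 2021.
The wheel is cut for sale: Nov 26, 2021 + 5 days = Dec 1, 2021.
Nov 9, 2021 falls between when the first turning is done (Nov 3, 2021) and when affinage is complete (Nov 26, 2021).

The first turning is done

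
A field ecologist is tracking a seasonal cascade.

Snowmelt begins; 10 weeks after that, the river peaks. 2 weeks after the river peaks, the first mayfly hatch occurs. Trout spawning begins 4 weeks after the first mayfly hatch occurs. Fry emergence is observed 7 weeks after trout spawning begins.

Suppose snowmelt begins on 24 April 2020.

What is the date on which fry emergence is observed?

Snowmelt begins: Apr 24, 2020.
The river peaks: Apr 24, 2020 + 10 weeks = Jul 3, 2020.
The first mayfly hatch occurs: Jul 3, 2020 + 2 weeks = Jul 17, 2020.
Trout spawning begins: Jul 17, 2020 + 4 weeks = Aug 14, 2020.
Fry emergence is observed: Aug 14, 2020 + 7 weeks = Oct 2, 2020.

2 October 2020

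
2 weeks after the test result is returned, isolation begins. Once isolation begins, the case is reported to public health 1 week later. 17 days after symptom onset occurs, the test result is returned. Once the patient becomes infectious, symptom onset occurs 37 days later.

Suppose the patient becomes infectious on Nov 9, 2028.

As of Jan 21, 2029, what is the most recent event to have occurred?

Isolation begins

The patient becomes infectious: Nov 9, 2028.
Symptom onset occurs: Nov 9, 2028 + 37 days = Dec 16, 2028.
The test result is returned: Dec 16, 2028 + 17 days = Jan 2, 2029.
Isolation begins: Jan 2, 2029 + 2 weeks = Jan 16, 2029.
The case is reported to public health: Jan 16, 2029 + 1 week = Jan 23, 2029.
Jan 21, 2029 falls between when isolation begins (Jan 16, 2029) and when the case is reported to public health (Jan 23, 2029).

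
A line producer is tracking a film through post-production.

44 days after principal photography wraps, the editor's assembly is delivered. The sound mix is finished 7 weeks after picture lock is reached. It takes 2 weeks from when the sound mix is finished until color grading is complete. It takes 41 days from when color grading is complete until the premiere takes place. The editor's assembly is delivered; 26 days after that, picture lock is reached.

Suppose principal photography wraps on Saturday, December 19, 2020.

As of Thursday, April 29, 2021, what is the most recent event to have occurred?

The sound mix is finished

Principal photography wraps: Dec 19, 2020.
The editor's assembly is delivered: Dec 19, 2020 + 44 days = Feb 1, 2021.
Picture lock is reached: Feb 1, 2021 + 26 days = Feb 27, 2021.
The sound mix is finished: Feb 27, 2021 + 7 weeks = Apr 17, 2021.
Color grading is complete: Apr 17, 2021 + 2 weeks = May 1, 2021.
The premiere takes place: May 1, 2021 + 41 days = Jun 11, 2021.
Apr 29, 2021 falls between when the sound mix is finished (Apr 17, 2021) and when color grading is complete (May 1, 2021).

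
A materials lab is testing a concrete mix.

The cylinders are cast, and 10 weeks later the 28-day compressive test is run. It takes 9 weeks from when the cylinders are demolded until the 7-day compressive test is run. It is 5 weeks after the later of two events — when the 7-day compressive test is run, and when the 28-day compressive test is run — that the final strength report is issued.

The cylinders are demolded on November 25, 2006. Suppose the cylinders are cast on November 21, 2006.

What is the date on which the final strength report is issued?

The cylinders are demolded: Nov 25, 2006.
The 7-day compressive test is run: Nov 25, 2006 + 9 weeks = Jan 27, 2007.
The cylinders are cast: Nov 21, 2006.
The 28-day compressive test is run: Nov 21, 2006 + 10 weeks = Jan 30, 2007.
Both prerequisites met — the 7-day compressive test is run (Jan 27, 2007), the 28-day compressive test is run (Jan 30, 2007); the later is Jan 30, 2007.
The final strength report is issued: Jan 30, 2007 + 5 weeks = Mar 6, 2007.

March 6, 2007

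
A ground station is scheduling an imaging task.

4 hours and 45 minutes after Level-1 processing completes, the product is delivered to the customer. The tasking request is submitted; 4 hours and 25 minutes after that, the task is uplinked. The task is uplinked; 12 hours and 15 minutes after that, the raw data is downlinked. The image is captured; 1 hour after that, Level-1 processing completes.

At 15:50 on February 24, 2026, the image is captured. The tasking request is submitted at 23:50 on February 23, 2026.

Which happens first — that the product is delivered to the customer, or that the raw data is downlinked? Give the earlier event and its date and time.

The image is captured: 15:50 Feb 24, 2026.
Level-1 processing completes: 15:50 Feb 24, 2026 + 1h = 16:50 Feb 24, 2026.
The product is delivered to the customer: 16:50 Feb 24, 2026 + 4h45m = 21:35 Feb 24, 2026.
The tasking request is submitted: 23:50 Feb 23, 2026.
The task is uplinked: 23:50 Feb 23, 2026 + 4h25m = 04:15 Feb 24, 2026.
The raw data is downlinked: 04:15 Feb 24, 2026 + 12h15m = 16:30 Feb 24, 2026.
Comparing: the product is delivered to the customer at 21:35 Feb 24, 2026 vs the raw data is downlinked at 16:30 Feb 24, 2026. Earlier: the raw data is downlinked.

The raw data is downlinked — 16:30 on February 24, 2026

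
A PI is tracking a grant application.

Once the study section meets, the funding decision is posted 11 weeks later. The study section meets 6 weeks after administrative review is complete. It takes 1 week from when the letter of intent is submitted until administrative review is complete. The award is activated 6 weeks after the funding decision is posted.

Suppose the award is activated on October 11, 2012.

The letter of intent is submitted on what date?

April 26, 2012

The award is activated: Oct 11, 2012.
The funding decision is posted: Oct 11, 2012 − 6 weeks = Aug 30, 2012.
The study section meets: Aug 30, 2012 − 11 weeks = Jun 14, 2012.
Administrative review is complete: Jun 14, 2012 − 6 weeks = May 3, 2012.
The letter of intent is submitted: May 3, 2012 − 1 week = Apr 26, 2012.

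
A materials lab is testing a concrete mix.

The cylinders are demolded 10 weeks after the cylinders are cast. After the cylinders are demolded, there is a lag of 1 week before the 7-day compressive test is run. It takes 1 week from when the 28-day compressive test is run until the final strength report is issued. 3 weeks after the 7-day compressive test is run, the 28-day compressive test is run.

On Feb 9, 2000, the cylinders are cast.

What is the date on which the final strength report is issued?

The cylinders are cast: Feb 9, 2000.
The cylinders are demolded: Feb 9, 2000 + 10 weeks = Apr 19, 2000.
The 7-day compressive test is run: Apr 19, 2000 + 1 week = Apr 26, 2000.
The 28-day compressive test is run: Apr 26, 2000 + 3 weeks = May 17, 2000.
The final strength report is issued: May 17, 2000 + 1 week = May 24, 2000.

May 24, 2000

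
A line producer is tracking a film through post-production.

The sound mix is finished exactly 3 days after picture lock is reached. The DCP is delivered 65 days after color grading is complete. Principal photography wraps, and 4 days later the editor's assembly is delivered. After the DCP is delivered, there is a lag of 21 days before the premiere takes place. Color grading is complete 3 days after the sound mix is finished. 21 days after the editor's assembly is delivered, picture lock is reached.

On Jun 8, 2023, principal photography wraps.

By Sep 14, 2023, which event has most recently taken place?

The DCP is delivered

Principal photography wraps: Jun 8, 2023.
The editor's assembly is delivered: Jun 8, 2023 + 4 days = Jun 12, 2023.
Picture lock is reached: Jun 12, 2023 + 21 days = Jul 3, 2023.
The sound mix is finished: Jul 3, 2023 + 3 days = Jul 6, 2023.
Color grading is complete: Jul 6, 2023 + 3 days = Jul 9, 2023.
The DCP is delivered: Jul 9, 2023 + 65 days = Sep 12, 2023.
The premiere takes place: Sep 12, 2023 + 21 days = Oct 3, 2023.
Sep 14, 2023 falls between when the DCP is delivered (Sep 12, 2023) and when the premiere takes place (Oct 3, 2023).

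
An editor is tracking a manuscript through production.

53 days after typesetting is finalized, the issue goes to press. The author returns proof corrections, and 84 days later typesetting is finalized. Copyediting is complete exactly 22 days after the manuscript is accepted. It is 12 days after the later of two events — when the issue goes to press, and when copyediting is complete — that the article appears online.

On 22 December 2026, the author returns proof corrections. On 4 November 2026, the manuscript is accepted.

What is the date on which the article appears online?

The author returns proof corrections: Dec 22, 2026.
Typesetting is finalized: Dec 22, 2026 + 84 days = Mar 16, 2027.
The issue goes to press: Mar 16, 2027 + 53 days = May 8, 2027.
The manuscript is accepted: Nov 4, 2026.
Copyediting is complete: Nov 4, 2026 + 22 days = Nov 26, 2026.
Both prerequisites met — the issue goes to press (May 8, 2027), copyediting is complete (Nov 26, 2026); the later is May 8, 2027.
The article appears online: May 8, 2027 + 12 days = May 20, 2027.

20 May 2027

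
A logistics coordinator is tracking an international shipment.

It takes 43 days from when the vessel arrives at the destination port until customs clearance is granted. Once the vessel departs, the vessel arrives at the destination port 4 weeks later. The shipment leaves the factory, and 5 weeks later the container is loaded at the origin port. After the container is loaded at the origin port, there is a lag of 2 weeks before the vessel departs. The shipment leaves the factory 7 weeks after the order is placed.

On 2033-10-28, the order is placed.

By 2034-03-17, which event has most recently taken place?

The vessel arrives at the destination port

The order is placed: Oct 28, 2033.
The shipment leaves the factory: Oct 28, 2033 + 7 weeks = Dec 16, 2033.
The container is loaded at the origin port: Dec 16, 2033 + 5 weeks = Jan 20, 2034.
The vessel departs: Jan 20, 2034 + 2 weeks = Feb 3, 2034.
The vessel arrives at the destination port: Feb 3, 2034 + 4 weeks = Mar 3, 2034.
Customs clearance is granted: Mar 3, 2034 + 43 days = Apr 15, 2034.
Mar 17, 2034 falls between when the vessel arrives at the destination port (Mar 3, 2034) and when customs clearance is granted (Apr 15, 2034).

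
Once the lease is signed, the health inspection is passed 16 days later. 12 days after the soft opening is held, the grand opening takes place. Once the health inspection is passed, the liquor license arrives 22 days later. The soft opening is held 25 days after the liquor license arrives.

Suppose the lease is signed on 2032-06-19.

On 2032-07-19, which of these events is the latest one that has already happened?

The health inspection is passed

The lease is signed: Jun 19, 2032.
The health inspection is passed: Jun 19, 2032 + 16 days = Jul 5, 2032.
The liquor license arrives: Jul 5, 2032 + 22 days = Jul 27, 2032.
The soft opening is held: Jul 27, 2032 + 25 days = Aug 21, 2032.
The grand opening takes place: Aug 21, 2032 + 12 days = Sep 2, 2032.
Jul 19, 2032 falls between when the health inspection is passed (Jul 5, 2032) and when the liquor license arrives (Jul 27, 2032).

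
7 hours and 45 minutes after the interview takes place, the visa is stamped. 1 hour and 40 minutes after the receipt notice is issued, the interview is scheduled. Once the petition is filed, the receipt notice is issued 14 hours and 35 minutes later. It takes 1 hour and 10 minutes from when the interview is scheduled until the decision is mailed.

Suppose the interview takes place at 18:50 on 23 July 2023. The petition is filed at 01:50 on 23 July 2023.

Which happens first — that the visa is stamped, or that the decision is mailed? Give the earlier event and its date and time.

The interview takes place: 18:50 Jul 23, 2023.
The visa is stamped: 18:50 Jul 23, 2023 + 7h45m = 02:35 Jul 24, 2023.
The petition is filed: 01:50 Jul 23, 2023.
The receipt notice is issued: 01:50 Jul 23, 2023 + 14h35m = 16:25 Jul 23, 2023.
The interview is scheduled: 16:25 Jul 23, 2023 + 1h40m = 18:05 Jul 23, 2023.
The decision is mailed: 18:05 Jul 23, 2023 + 1h10m = 19:15 Jul 23, 2023.
Comparing: the visa is stamped at 02:35 Jul 24, 2023 vs the decision is mailed at 19:15 Jul 23, 2023. Earlier: the decision is mailed.

The decision is mailed — 19:15 on 23 July 2023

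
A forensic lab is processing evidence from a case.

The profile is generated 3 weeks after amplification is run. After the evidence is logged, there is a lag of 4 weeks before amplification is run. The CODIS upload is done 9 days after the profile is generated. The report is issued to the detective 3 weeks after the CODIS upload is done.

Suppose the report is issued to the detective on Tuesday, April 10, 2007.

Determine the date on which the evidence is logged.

The report is issued to the detective: Apr 10, 2007.
The CODIS upload is done: Apr 10, 2007 − 3 weeks = Mar 20, 2007.
The profile is generated: Mar 20, 2007 − 9 days = Mar 11, 2007.
Amplification is run: Mar 11, 2007 − 3 weeks = Feb 18, 2007.
The evidence is logged: Feb 18, 2007 − 4 weeks = Jan 21, 2007.

Sunday, January 21, 2007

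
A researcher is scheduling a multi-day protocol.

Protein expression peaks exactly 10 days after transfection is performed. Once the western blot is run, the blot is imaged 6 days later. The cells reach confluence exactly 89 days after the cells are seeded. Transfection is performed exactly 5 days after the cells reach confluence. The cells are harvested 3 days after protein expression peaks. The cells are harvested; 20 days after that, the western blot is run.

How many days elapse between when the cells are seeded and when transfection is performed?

Causal path: the cells are seeded → the cells reach confluence → transfection is performed.
Total delay along the path: 89 + 5 = 94 days.

94 days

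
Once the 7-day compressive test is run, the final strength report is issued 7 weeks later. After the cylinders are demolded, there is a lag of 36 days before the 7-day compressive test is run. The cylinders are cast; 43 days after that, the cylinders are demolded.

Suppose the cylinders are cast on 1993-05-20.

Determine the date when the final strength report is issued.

The cylinders are cast: May 20, 1993.
The cylinders are demolded: May 20, 1993 + 43 days = Jul 2, 1993.
The 7-day compressive test is run: Jul 2, 1993 + 36 days = Aug 7, 1993.
The final strength report is issued: Aug 7, 1993 + 7 weeks = Sep 25, 1993.

1993-09-25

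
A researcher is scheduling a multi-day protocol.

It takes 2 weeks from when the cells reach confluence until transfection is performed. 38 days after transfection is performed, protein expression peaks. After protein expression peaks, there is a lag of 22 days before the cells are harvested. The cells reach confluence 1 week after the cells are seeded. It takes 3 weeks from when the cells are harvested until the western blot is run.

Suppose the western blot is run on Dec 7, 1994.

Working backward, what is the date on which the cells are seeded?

The western blot is run: Dec 7, 1994.
The cells are harvested: Dec 7, 1994 − 3 weeks = Nov 16, 1994.
Protein expression peaks: Nov 16, 1994 − 22 days = Oct 25, 1994.
Transfection is performed: Oct 25, 1994 − 38 days = Sep 17, 1994.
The cells reach confluence: Sep 17, 1994 − 2 weeks = Sep 3, 1994.
The cells are seeded: Sep 3, 1994 − 1 week = Aug 27, 1994.

Aug 27, 1994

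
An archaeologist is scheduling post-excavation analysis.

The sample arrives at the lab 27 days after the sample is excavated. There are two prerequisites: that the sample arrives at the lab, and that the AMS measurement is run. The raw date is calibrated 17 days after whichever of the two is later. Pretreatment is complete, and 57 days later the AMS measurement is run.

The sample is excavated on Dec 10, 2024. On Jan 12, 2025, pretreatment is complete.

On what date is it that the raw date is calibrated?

Mar 27, 2025

The sample is excavated: Dec 10, 2024.
The sample arrives at the lab: Dec 10, 2024 + 27 days = Jan 6, 2025.
Pretreatment is complete: Jan 12, 2025.
The AMS measurement is run: Jan 12, 2025 + 57 days = Mar 10, 2025.
Both prerequisites met — the sample arrives at the lab (Jan 6, 2025), the AMS measurement is run (Mar 10, 2025); the later is Mar 10, 2025.
The raw date is calibrated: Mar 10, 2025 + 17 days = Mar 27, 2025.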